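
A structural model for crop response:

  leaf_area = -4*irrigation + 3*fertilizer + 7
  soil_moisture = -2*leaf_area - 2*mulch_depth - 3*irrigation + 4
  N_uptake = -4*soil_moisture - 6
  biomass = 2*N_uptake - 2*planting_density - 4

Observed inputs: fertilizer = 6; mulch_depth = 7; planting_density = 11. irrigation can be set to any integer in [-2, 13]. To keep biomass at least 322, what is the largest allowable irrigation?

Substituting into the leaf_area equation gives leaf_area = -4*irrigation + 25.
Substituting into the soil_moisture equation gives soil_moisture = 5*irrigation - 60.
Substituting into the N_uptake equation gives N_uptake = -20*irrigation + 234.
biomass becomes -40*irrigation + 442.
Require -40*irrigation + 442 ≥ 322, so irrigation ≤ 3.
The largest integer in [-2, 13] satisfying this is 3.

irrigation = 3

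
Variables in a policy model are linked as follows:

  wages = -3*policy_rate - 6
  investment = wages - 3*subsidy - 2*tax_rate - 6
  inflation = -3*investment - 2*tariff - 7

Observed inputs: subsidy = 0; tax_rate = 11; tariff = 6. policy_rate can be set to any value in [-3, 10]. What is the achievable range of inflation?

56 to 173

Substituting into the investment equation gives investment = -3*policy_rate - 34.
Substituting into the inflation equation gives inflation = 9*policy_rate + 83.
Linear in policy_rate, so extremes are at the endpoints: policy_rate = -3 gives inflation = 56; policy_rate = 10 gives inflation = 173.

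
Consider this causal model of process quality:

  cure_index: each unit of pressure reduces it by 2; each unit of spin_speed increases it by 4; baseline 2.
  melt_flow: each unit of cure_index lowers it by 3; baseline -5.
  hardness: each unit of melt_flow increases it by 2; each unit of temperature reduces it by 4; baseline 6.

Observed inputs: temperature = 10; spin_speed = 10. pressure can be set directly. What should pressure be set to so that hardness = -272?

Substituting into the cure_index equation gives cure_index = -2*pressure + 42.
melt_flow becomes 6*pressure - 131.
Substituting into the hardness equation gives hardness = 12*pressure - 296.
Solve 12*pressure - 296 = -272: pressure = (-272 + 296) / 12 = 2.

pressure = 2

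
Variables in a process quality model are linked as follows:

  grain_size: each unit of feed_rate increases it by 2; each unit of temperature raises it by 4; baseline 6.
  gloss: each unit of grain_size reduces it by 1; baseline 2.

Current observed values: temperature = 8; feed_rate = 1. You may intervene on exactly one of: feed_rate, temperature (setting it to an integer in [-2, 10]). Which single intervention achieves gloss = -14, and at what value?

set temperature = 2

Intervening on feed_rate: gloss = -2*feed_rate - 36. Reaching -14 requires feed_rate = -11, outside [-2, 10].
Intervening on temperature: with other inputs at their observed values, gloss = -4*temperature - 6. Solving for -14 gives temperature = 2, within [-2, 10].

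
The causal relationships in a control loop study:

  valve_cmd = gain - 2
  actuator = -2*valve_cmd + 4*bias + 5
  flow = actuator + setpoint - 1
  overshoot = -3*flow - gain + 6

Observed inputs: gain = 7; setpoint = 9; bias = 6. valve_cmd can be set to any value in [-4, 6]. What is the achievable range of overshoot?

-136 to -76

Intervening on valve_cmd fixes its value directly, overriding its dependence on gain.
Substituting into the actuator equation gives actuator = -2*valve_cmd + 29.
Substituting into the flow equation gives flow = -2*valve_cmd + 37.
Substituting into the overshoot equation gives overshoot = 6*valve_cmd - 112.
Linear in valve_cmd, so extremes are at the endpoints: valve_cmd = -4 gives overshoot = -136; valve_cmd = 6 gives overshoot = -76.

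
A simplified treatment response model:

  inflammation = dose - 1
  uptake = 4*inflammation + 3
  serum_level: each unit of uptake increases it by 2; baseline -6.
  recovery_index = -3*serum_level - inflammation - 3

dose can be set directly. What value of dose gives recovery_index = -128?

Substituting into the uptake equation gives uptake = 4*dose - 1.
Substituting into the serum_level equation gives serum_level = 8*dose - 8.
Substituting into the recovery_index equation gives recovery_index = -25*dose + 22.
Solve -25*dose + 22 = -128: dose = (-128 - 22) / -25 = 6.

dose = 6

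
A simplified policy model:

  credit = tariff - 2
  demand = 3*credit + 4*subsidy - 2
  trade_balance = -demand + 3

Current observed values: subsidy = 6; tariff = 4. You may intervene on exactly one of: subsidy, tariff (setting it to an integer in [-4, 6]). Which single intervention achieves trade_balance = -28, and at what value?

set tariff = 5

Intervening on subsidy: trade_balance = -4*subsidy - 1. Reaching -28 requires subsidy = 27/4, not an integer.
Intervening on tariff: with other inputs at their observed values, trade_balance = -3*tariff - 13. Solving for -28 gives tariff = 5, within [-4, 6].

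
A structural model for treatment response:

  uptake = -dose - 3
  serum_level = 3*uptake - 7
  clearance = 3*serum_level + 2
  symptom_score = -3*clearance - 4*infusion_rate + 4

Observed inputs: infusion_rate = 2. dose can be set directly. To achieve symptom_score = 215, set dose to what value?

dose = 3

Substituting into the serum_level equation gives serum_level = -3*dose - 16.
clearance becomes -9*dose - 46.
This gives symptom_score = 27*dose + 134.
Solve 27*dose + 134 = 215: dose = (215 - 134) / 27 = 3.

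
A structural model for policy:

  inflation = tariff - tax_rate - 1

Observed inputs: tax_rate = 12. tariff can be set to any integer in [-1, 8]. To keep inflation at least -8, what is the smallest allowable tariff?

tariff = 5

Substituting into the inflation equation gives inflation = tariff - 13.
Require tariff - 13 ≥ -8, so tariff ≥ 5.
The smallest integer in [-1, 8] satisfying this is 5.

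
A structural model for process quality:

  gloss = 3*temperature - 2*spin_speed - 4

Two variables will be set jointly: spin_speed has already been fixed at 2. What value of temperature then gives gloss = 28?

With spin_speed held at 2:
Substituting into the gloss equation gives gloss = 3*temperature - 8.
Solve 3*temperature - 8 = 28: temperature = (28 + 8) / 3 = 12.

temperature = 12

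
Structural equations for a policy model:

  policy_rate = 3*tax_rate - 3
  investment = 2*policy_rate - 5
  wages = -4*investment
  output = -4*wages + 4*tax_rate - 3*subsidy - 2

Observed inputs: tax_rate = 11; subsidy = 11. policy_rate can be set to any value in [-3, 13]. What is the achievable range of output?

Intervening on policy_rate fixes its value directly, overriding its dependence on tax_rate.
Substituting into the wages equation gives wages = -8*policy_rate + 20.
So output = 32*policy_rate - 71.
Linear in policy_rate, so extremes are at the endpoints: policy_rate = -3 gives output = -167; policy_rate = 13 gives output = 345.

-167 to 345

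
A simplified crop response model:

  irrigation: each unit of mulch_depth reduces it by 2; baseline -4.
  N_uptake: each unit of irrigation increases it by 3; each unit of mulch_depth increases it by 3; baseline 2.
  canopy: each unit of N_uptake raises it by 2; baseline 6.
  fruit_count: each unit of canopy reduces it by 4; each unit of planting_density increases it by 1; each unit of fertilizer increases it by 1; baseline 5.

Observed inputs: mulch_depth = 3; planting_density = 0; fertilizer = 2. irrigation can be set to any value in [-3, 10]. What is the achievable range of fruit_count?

-345 to -33

Intervening on irrigation fixes its value directly, overriding its dependence on mulch_depth.
Substituting into the N_uptake equation gives N_uptake = 3*irrigation + 11.
canopy becomes 6*irrigation + 28.
Substituting into the fruit_count equation gives fruit_count = -24*irrigation - 105.
Linear in irrigation, so extremes are at the endpoints: irrigation = -3 gives fruit_count = -33; irrigation = 10 gives fruit_count = -345.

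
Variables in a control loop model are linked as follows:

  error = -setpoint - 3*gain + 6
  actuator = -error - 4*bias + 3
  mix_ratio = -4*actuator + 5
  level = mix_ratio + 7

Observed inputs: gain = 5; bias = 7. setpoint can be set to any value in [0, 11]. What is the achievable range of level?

Substituting into the error equation gives error = -setpoint - 9.
Substituting into the actuator equation gives actuator = setpoint - 16.
mix_ratio becomes -4*setpoint + 69.
Substituting into the level equation gives level = -4*setpoint + 76.
Linear in setpoint, so extremes are at the endpoints: setpoint = 0 gives level = 76; setpoint = 11 gives level = 32.

32 to 76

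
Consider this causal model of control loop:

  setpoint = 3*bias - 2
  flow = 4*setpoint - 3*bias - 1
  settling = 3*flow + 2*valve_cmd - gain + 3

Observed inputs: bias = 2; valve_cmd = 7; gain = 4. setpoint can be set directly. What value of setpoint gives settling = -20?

setpoint = -1

Intervening on setpoint fixes its value directly, overriding its dependence on bias.
Substituting into the flow equation gives flow = 4*setpoint - 7.
Substituting into the settling equation gives settling = 12*setpoint - 8.
Solve 12*setpoint - 8 = -20: setpoint = (-20 + 8) / 12 = -1.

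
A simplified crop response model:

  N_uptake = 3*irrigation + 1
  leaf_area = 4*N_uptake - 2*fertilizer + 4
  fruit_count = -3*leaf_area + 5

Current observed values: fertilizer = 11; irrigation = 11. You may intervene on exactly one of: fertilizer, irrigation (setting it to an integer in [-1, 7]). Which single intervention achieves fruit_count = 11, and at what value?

Intervening on fertilizer: fruit_count = 6*fertilizer - 415. Reaching 11 requires fertilizer = 71, outside [-1, 7].
Intervening on irrigation: with other inputs at their observed values, fruit_count = -36*irrigation + 47. Solving for 11 gives irrigation = 1, within [-1, 7].

set irrigation = 1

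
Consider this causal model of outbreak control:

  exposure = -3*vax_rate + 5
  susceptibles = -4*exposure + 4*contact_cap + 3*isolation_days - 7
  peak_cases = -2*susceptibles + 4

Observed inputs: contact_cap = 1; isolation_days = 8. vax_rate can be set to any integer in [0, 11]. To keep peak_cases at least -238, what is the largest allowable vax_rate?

Substituting into the susceptibles equation gives susceptibles = 12*vax_rate + 1.
Substituting into the peak_cases equation gives peak_cases = -24*vax_rate + 2.
Require -24*vax_rate + 2 ≥ -238, so vax_rate ≤ 10.
The largest integer in [0, 11] satisfying this is 10.

vax_rate = 10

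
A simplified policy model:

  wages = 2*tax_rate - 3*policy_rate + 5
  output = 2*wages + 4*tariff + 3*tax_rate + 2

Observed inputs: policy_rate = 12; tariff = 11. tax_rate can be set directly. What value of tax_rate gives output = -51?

Substituting into the wages equation gives wages = 2*tax_rate - 31.
So output = 7*tax_rate - 16.
Solve 7*tax_rate - 16 = -51: tax_rate = (-51 + 16) / 7 = -5.

tax_rate = -5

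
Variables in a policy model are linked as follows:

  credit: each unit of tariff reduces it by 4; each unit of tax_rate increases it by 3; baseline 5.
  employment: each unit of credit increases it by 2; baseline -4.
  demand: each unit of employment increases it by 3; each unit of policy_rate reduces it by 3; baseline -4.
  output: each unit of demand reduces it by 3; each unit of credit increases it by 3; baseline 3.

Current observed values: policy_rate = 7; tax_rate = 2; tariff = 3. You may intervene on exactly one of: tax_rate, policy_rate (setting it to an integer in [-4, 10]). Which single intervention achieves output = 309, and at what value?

set tax_rate = -2

Intervening on tax_rate: with other inputs at their observed values, output = -45*tax_rate + 219. Solving for 309 gives tax_rate = -2, within [-4, 10].
Intervening on policy_rate: output = 9*policy_rate + 66. Reaching 309 requires policy_rate = 27, outside [-4, 10].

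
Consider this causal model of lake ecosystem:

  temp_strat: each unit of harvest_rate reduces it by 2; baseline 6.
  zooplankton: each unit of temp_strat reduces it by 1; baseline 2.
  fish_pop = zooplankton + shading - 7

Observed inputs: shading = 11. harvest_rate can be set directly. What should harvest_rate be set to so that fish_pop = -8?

Substituting into the zooplankton equation gives zooplankton = 2*harvest_rate - 4.
Substituting into the fish_pop equation gives fish_pop = 2*harvest_rate.
Solve 2*harvest_rate = -8: harvest_rate = -8 / 2 = -4.

harvest_rate = -4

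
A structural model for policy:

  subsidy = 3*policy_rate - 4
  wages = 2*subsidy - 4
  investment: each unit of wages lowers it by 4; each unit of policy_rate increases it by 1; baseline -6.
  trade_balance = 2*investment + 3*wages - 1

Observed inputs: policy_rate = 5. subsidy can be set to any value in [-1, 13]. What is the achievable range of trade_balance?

Intervening on subsidy fixes its value directly, overriding its dependence on policy_rate.
Substituting into the investment equation gives investment = -8*subsidy + 15.
Substituting into the trade_balance equation gives trade_balance = -10*subsidy + 17.
Linear in subsidy, so extremes are at the endpoints: subsidy = -1 gives trade_balance = 27; subsidy = 13 gives trade_balance = -113.

-113 to 27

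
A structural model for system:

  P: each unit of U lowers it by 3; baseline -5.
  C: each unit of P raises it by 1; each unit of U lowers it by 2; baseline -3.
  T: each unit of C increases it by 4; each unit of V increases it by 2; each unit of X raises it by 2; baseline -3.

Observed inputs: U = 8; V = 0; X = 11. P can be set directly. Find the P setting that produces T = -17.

P = 10

Intervening on P fixes its value directly, overriding its dependence on U.
Substituting into the C equation gives C = P - 19.
So T = 4*P - 57.
Solve 4*P - 57 = -17: P = (-17 + 57) / 4 = 10.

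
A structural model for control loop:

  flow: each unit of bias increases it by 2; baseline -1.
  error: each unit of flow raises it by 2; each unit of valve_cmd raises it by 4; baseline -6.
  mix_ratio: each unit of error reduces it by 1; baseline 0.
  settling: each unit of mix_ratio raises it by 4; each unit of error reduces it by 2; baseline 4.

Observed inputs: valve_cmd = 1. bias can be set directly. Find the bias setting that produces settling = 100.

Substituting into the error equation gives error = 4*bias - 4.
Substituting into the mix_ratio equation gives mix_ratio = -4*bias + 4.
This gives settling = -24*bias + 28.
Solve -24*bias + 28 = 100: bias = (100 - 28) / -24 = -3.

bias = -3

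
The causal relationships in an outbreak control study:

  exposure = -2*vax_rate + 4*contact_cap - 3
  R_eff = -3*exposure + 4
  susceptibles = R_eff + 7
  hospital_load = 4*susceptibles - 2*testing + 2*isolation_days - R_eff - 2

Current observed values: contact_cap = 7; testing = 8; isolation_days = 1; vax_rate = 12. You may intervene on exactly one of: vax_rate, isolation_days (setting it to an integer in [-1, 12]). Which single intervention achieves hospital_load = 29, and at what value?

set isolation_days = 8

Intervening on vax_rate: hospital_load = 18*vax_rate - 201. Reaching 29 requires vax_rate = 115/9, not an integer.
Intervening on isolation_days: with other inputs at their observed values, hospital_load = 2*isolation_days + 13. Solving for 29 gives isolation_days = 8, within [-1, 12].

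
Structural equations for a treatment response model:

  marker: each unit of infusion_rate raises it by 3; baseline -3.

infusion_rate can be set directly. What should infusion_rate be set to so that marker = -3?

infusion_rate = 0

Solve 3*infusion_rate - 3 = -3: infusion_rate = (-3 + 3) / 3 = 0.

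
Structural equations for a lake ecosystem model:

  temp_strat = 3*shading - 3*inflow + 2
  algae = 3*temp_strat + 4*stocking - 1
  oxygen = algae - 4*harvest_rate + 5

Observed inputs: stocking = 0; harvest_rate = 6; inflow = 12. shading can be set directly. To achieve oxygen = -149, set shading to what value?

shading = -3

Substituting into the temp_strat equation gives temp_strat = 3*shading - 34.
This gives algae = 9*shading - 103.
Substituting into the oxygen equation gives oxygen = 9*shading - 122.
Solve 9*shading - 122 = -149: shading = (-149 + 122) / 9 = -3.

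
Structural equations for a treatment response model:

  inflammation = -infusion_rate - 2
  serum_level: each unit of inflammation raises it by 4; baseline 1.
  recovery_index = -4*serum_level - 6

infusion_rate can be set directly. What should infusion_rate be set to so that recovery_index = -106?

Substituting into the serum_level equation gives serum_level = -4*infusion_rate - 7.
Substituting into the recovery_index equation gives recovery_index = 16*infusion_rate + 22.
Solve 16*infusion_rate + 22 = -106: infusion_rate = (-106 - 22) / 16 = -8.

infusion_rate = -8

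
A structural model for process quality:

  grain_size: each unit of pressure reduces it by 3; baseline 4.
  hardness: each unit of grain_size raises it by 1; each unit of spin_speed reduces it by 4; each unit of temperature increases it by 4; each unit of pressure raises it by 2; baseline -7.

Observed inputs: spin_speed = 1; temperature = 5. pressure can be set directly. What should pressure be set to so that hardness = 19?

Substituting into the hardness equation gives hardness = -pressure + 13.
Solve -pressure + 13 = 19: pressure = (19 - 13) / -1 = -6.

pressure = -6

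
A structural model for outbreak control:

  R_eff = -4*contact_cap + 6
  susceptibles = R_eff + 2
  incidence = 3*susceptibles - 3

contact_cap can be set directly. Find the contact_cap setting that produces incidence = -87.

contact_cap = 9

Substituting into the susceptibles equation gives susceptibles = -4*contact_cap + 8.
Substituting into the incidence equation gives incidence = -12*contact_cap + 21.
Solve -12*contact_cap + 21 = -87: contact_cap = (-87 - 21) / -12 = 9.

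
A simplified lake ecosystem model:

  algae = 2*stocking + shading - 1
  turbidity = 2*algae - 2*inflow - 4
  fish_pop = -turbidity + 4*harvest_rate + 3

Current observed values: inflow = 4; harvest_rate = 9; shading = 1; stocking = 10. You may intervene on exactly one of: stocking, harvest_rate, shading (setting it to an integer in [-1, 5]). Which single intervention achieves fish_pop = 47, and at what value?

Intervening on stocking: with other inputs at their observed values, fish_pop = -4*stocking + 51. Solving for 47 gives stocking = 1, within [-1, 5].
Intervening on harvest_rate: fish_pop = 4*harvest_rate - 25. Reaching 47 requires harvest_rate = 18, outside [-1, 5].
Intervening on shading: fish_pop = -2*shading + 13. Reaching 47 requires shading = -17, outside [-1, 5].

set stocking = 1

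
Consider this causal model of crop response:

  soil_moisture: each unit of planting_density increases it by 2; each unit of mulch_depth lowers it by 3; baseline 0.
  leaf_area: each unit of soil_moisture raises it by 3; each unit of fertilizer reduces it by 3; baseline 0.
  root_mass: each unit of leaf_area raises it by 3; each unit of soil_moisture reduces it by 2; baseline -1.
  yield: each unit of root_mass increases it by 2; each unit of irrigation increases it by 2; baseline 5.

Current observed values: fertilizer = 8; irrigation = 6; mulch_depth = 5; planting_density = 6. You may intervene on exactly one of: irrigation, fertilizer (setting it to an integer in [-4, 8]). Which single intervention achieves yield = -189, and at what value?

set irrigation = -3

Intervening on irrigation: with other inputs at their observed values, yield = 2*irrigation - 183. Solving for -189 gives irrigation = -3, within [-4, 8].
Intervening on fertilizer: yield = -18*fertilizer - 27. Reaching -189 requires fertilizer = 9, outside [-4, 8].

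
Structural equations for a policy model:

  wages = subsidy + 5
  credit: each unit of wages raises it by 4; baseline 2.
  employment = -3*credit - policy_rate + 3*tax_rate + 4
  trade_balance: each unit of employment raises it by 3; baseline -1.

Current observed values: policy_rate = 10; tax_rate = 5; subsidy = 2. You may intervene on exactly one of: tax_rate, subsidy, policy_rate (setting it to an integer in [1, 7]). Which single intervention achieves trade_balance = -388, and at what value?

Intervening on tax_rate: trade_balance = 9*tax_rate - 289. Reaching -388 requires tax_rate = -11, outside [1, 7].
Intervening on subsidy: with other inputs at their observed values, trade_balance = -36*subsidy - 172. Solving for -388 gives subsidy = 6, within [1, 7].
Intervening on policy_rate: trade_balance = -3*policy_rate - 214. Reaching -388 requires policy_rate = 58, outside [1, 7].

set subsidy = 6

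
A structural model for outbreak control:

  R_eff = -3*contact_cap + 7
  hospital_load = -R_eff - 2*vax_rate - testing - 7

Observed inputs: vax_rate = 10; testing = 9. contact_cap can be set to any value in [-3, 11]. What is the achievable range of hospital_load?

-52 to -10

Substituting into the hospital_load equation gives hospital_load = 3*contact_cap - 43.
Linear in contact_cap, so extremes are at the endpoints: contact_cap = -3 gives hospital_load = -52; contact_cap = 11 gives hospital_load = -10.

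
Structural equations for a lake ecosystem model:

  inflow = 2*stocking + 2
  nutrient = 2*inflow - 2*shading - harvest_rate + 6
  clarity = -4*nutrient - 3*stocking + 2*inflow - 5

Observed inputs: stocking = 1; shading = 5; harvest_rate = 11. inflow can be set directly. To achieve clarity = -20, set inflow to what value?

inflow = 12

Intervening on inflow fixes its value directly, overriding its dependence on stocking.
Substituting into the nutrient equation gives nutrient = 2*inflow - 15.
Substituting into the clarity equation gives clarity = -6*inflow + 52.
Solve -6*inflow + 52 = -20: inflow = (-20 - 52) / -6 = 12.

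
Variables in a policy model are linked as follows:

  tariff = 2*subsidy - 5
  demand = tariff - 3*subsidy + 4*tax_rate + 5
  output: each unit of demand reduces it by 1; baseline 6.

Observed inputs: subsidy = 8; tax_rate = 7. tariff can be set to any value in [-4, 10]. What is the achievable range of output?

-13 to 1

Intervening on tariff fixes its value directly, overriding its dependence on subsidy.
Substituting into the demand equation gives demand = tariff + 9.
Substituting into the output equation gives output = -tariff - 3.
Linear in tariff, so extremes are at the endpoints: tariff = -4 gives output = 1; tariff = 10 gives output = -13.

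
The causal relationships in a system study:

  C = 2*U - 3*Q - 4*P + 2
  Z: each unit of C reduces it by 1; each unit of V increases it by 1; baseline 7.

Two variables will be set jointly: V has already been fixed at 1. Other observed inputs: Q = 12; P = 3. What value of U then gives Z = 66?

U = -6

With V held at 1:
Substituting into the C equation gives C = 2*U - 46.
Substituting into the Z equation gives Z = -2*U + 54.
Solve -2*U + 54 = 66: U = (66 - 54) / -2 = -6.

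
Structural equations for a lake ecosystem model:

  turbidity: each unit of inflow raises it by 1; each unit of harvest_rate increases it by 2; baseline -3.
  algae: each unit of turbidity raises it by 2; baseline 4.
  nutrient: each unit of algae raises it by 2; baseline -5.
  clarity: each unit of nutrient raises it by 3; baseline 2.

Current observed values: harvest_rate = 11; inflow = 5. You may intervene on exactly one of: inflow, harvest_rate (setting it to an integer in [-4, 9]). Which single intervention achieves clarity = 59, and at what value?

Intervening on inflow: clarity = 12*inflow + 239. Reaching 59 requires inflow = -15, outside [-4, 9].
Intervening on harvest_rate: with other inputs at their observed values, clarity = 24*harvest_rate + 35. Solving for 59 gives harvest_rate = 1, within [-4, 9].

set harvest_rate = 1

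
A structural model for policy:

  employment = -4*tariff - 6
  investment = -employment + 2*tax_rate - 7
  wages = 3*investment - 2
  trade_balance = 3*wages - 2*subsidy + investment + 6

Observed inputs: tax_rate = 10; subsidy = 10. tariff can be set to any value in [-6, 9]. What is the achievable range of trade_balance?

Substituting into the investment equation gives investment = 4*tariff + 19.
Substituting into the wages equation gives wages = 12*tariff + 55.
So trade_balance = 40*tariff + 170.
Linear in tariff, so extremes are at the endpoints: tariff = -6 gives trade_balance = -70; tariff = 9 gives trade_balance = 530.

-70 to 530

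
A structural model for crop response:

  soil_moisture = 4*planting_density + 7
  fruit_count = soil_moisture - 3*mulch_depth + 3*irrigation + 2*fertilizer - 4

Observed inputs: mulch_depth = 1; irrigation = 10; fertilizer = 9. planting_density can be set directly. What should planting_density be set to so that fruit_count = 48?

planting_density = 0

Substituting into the fruit_count equation gives fruit_count = 4*planting_density + 48.
Solve 4*planting_density + 48 = 48: planting_density = (48 - 48) / 4 = 0.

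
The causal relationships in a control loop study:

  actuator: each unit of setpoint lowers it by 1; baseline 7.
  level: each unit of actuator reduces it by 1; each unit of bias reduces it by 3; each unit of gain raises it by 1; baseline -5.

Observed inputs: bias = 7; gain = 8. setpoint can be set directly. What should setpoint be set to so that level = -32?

Substituting into the level equation gives level = setpoint - 25.
Solve setpoint - 25 = -32: setpoint = (-32 + 25) / 1 = -7.

setpoint = -7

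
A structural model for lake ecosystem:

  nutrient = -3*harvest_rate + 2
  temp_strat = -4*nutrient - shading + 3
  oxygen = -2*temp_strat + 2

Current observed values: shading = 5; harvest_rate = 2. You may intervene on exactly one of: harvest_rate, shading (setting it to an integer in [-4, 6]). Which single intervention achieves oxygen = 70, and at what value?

set harvest_rate = -2

Intervening on harvest_rate: with other inputs at their observed values, oxygen = -24*harvest_rate + 22. Solving for 70 gives harvest_rate = -2, within [-4, 6].
Intervening on shading: oxygen = 2*shading - 36. Reaching 70 requires shading = 53, outside [-4, 6].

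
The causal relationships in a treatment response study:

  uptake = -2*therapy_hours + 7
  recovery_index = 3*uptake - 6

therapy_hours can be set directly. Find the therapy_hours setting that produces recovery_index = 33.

therapy_hours = -3

Substituting into the recovery_index equation gives recovery_index = -6*therapy_hours + 15.
Solve -6*therapy_hours + 15 = 33: therapy_hours = (33 - 15) / -6 = -3.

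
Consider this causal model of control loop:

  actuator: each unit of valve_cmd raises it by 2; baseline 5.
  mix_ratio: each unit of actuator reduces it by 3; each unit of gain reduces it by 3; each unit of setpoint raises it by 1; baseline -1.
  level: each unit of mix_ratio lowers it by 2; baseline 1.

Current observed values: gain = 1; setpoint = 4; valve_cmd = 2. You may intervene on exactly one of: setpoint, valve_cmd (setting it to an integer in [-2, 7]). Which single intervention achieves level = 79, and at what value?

Intervening on setpoint: level = -2*setpoint + 63. Reaching 79 requires setpoint = -8, outside [-2, 7].
Intervening on valve_cmd: with other inputs at their observed values, level = 12*valve_cmd + 31. Solving for 79 gives valve_cmd = 4, within [-2, 7].

set valve_cmd = 4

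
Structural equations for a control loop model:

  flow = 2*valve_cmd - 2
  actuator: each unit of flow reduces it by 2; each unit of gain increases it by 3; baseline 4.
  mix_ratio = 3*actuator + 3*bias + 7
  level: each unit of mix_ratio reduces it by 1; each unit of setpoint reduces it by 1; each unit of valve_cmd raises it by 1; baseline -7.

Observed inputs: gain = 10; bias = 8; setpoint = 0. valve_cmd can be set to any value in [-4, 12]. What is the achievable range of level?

-204 to 4

Substituting into the actuator equation gives actuator = -4*valve_cmd + 38.
So mix_ratio = -12*valve_cmd + 145.
Substituting into the level equation gives level = 13*valve_cmd - 152.
Linear in valve_cmd, so extremes are at the endpoints: valve_cmd = -4 gives level = -204; valve_cmd = 12 gives level = 4.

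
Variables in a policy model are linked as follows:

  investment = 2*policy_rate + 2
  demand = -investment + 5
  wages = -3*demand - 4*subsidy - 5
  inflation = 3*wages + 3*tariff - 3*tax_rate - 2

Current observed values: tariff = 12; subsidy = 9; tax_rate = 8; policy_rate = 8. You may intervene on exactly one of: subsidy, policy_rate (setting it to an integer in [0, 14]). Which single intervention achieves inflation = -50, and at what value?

Intervening on subsidy: inflation = -12*subsidy + 112. Reaching -50 requires subsidy = 27/2, not an integer.
Intervening on policy_rate: with other inputs at their observed values, inflation = 18*policy_rate - 140. Solving for -50 gives policy_rate = 5, within [0, 14].

set policy_rate = 5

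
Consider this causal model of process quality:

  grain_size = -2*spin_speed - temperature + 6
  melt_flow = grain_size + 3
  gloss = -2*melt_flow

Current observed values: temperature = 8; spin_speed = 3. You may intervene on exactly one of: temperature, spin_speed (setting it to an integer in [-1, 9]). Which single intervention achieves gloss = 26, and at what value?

set spin_speed = 7

Intervening on temperature: gloss = 2*temperature - 6. Reaching 26 requires temperature = 16, outside [-1, 9].
Intervening on spin_speed: with other inputs at their observed values, gloss = 4*spin_speed - 2. Solving for 26 gives spin_speed = 7, within [-1, 9].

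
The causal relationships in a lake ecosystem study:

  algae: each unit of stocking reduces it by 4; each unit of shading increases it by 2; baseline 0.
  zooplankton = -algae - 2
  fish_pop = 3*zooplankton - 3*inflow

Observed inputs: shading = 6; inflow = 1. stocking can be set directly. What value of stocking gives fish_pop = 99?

stocking = 12

Substituting into the algae equation gives algae = -4*stocking + 12.
So zooplankton = 4*stocking - 14.
This gives fish_pop = 12*stocking - 45.
Solve 12*stocking - 45 = 99: stocking = (99 + 45) / 12 = 12.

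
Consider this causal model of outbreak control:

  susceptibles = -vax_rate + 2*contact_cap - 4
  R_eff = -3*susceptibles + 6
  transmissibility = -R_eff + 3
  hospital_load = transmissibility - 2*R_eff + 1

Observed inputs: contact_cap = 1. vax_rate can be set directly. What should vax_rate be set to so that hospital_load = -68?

Substituting into the susceptibles equation gives susceptibles = -vax_rate - 2.
So R_eff = 3*vax_rate + 12.
Substituting into the transmissibility equation gives transmissibility = -3*vax_rate - 9.
Substituting into the hospital_load equation gives hospital_load = -9*vax_rate - 32.
Solve -9*vax_rate - 32 = -68: vax_rate = (-68 + 32) / -9 = 4.

vax_rate = 4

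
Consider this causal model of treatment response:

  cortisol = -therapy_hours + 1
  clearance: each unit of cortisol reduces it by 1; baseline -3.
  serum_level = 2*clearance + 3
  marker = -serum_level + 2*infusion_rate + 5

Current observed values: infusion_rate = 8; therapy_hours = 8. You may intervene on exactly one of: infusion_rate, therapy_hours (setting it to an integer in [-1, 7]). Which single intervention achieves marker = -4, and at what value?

Intervening on infusion_rate: with other inputs at their observed values, marker = 2*infusion_rate - 6. Solving for -4 gives infusion_rate = 1, within [-1, 7].
Intervening on therapy_hours: marker = -2*therapy_hours + 26. Reaching -4 requires therapy_hours = 15, outside [-1, 7].

set infusion_rate = 1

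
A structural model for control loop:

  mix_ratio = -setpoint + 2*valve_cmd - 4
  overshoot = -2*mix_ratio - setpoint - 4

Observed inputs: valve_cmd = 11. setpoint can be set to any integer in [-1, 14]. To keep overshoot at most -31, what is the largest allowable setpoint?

Substituting into the mix_ratio equation gives mix_ratio = -setpoint + 18.
overshoot becomes setpoint - 40.
Require setpoint - 40 ≤ -31, so setpoint ≤ 9.
The largest integer in [-1, 14] satisfying this is 9.

setpoint = 9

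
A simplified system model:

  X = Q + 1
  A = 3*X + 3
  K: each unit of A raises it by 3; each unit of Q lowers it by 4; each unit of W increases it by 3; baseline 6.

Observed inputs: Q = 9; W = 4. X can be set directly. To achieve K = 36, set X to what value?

Intervening on X fixes its value directly, overriding its dependence on Q.
Substituting into the K equation gives K = 9*X - 9.
Solve 9*X - 9 = 36: X = (36 + 9) / 9 = 5.

X = 5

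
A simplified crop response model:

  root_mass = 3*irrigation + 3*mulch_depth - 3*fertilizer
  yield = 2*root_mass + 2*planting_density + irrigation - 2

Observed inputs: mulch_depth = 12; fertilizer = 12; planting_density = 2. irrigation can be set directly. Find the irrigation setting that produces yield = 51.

irrigation = 7

Substituting into the root_mass equation gives root_mass = 3*irrigation.
Substituting into the yield equation gives yield = 7*irrigation + 2.
Solve 7*irrigation + 2 = 51: irrigation = (51 - 2) / 7 = 7.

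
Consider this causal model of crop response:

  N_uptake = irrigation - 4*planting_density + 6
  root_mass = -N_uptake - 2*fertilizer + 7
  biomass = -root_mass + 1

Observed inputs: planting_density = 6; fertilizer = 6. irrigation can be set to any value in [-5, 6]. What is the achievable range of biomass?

-17 to -6

Substituting into the N_uptake equation gives N_uptake = irrigation - 18.
Substituting into the root_mass equation gives root_mass = -irrigation + 13.
Substituting into the biomass equation gives biomass = irrigation - 12.
Linear in irrigation, so extremes are at the endpoints: irrigation = -5 gives biomass = -17; irrigation = 6 gives biomass = -6.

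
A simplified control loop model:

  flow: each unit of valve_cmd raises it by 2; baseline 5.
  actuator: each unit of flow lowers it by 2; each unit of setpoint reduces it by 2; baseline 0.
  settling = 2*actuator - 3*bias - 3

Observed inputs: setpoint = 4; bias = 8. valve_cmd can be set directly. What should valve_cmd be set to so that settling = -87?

valve_cmd = 3

Substituting into the actuator equation gives actuator = -4*valve_cmd - 18.
Substituting into the settling equation gives settling = -8*valve_cmd - 63.
Solve -8*valve_cmd - 63 = -87: valve_cmd = (-87 + 63) / -8 = 3.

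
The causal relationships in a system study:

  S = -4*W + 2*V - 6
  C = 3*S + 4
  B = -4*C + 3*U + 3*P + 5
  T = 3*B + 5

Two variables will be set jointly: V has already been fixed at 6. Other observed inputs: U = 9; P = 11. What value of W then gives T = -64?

With V held at 6:
Substituting into the S equation gives S = -4*W + 6.
Substituting into the C equation gives C = -12*W + 22.
So B = 48*W - 23.
Substituting into the T equation gives T = 144*W - 64.
Solve 144*W - 64 = -64: W = (-64 + 64) / 144 = 0.

W = 0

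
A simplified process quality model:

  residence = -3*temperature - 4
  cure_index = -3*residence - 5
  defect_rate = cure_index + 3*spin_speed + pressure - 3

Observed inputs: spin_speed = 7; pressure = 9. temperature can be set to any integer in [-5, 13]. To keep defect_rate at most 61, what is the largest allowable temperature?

Substituting into the cure_index equation gives cure_index = 9*temperature + 7.
So defect_rate = 9*temperature + 34.
Require 9*temperature + 34 ≤ 61, so temperature ≤ 3.
The largest integer in [-5, 13] satisfying this is 3.

temperature = 3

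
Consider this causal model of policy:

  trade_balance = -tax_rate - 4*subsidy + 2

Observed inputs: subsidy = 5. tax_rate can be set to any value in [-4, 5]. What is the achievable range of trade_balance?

-23 to -14

Substituting into the trade_balance equation gives trade_balance = -tax_rate - 18.
Linear in tax_rate, so extremes are at the endpoints: tax_rate = -4 gives trade_balance = -14; tax_rate = 5 gives trade_balance = -23.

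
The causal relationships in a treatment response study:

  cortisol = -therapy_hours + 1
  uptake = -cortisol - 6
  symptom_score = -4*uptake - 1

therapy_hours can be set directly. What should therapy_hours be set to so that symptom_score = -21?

Substituting into the uptake equation gives uptake = therapy_hours - 7.
symptom_score becomes -4*therapy_hours + 27.
Solve -4*therapy_hours + 27 = -21: therapy_hours = (-21 - 27) / -4 = 12.

therapy_hours = 12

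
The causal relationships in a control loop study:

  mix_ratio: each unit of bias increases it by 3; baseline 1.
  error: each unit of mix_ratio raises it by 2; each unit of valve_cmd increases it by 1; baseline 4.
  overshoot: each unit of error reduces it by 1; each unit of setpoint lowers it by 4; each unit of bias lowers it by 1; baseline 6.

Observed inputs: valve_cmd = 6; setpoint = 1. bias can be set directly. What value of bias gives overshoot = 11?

bias = -3

Substituting into the error equation gives error = 6*bias + 12.
This gives overshoot = -7*bias - 10.
Solve -7*bias - 10 = 11: bias = (11 + 10) / -7 = -3.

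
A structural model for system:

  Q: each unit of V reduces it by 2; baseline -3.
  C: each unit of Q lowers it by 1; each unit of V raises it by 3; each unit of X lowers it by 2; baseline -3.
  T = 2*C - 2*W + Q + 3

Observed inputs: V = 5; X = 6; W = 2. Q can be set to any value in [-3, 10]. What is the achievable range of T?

Intervening on Q fixes its value directly, overriding its dependence on V.
Substituting into the C equation gives C = -Q.
So T = -Q - 1.
Linear in Q, so extremes are at the endpoints: Q = -3 gives T = 2; Q = 10 gives T = -11.

-11 to 2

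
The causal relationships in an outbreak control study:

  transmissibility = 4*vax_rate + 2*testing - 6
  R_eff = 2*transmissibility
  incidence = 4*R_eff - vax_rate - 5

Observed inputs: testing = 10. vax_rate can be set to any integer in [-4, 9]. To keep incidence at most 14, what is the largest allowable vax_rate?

vax_rate = -3

Substituting into the transmissibility equation gives transmissibility = 4*vax_rate + 14.
R_eff becomes 8*vax_rate + 28.
Substituting into the incidence equation gives incidence = 31*vax_rate + 107.
Require 31*vax_rate + 107 ≤ 14, so vax_rate ≤ -3.
The largest integer in [-4, 9] satisfying this is -3.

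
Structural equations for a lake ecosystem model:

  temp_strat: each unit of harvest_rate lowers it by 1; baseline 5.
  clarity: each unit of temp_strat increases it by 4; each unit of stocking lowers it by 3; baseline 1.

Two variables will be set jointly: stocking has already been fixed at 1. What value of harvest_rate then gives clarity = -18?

harvest_rate = 9

With stocking held at 1:
Substituting into the clarity equation gives clarity = -4*harvest_rate + 18.
Solve -4*harvest_rate + 18 = -18: harvest_rate = (-18 - 18) / -4 = 9.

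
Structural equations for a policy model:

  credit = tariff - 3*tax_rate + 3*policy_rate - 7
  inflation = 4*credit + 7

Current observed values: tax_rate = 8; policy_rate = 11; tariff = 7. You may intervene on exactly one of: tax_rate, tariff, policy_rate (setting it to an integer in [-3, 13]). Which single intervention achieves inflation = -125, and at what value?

Intervening on tax_rate: inflation = -12*tax_rate + 139. Reaching -125 requires tax_rate = 22, outside [-3, 13].
Intervening on tariff: inflation = 4*tariff + 15. Reaching -125 requires tariff = -35, outside [-3, 13].
Intervening on policy_rate: with other inputs at their observed values, inflation = 12*policy_rate - 89. Solving for -125 gives policy_rate = -3, within [-3, 13].

set policy_rate = -3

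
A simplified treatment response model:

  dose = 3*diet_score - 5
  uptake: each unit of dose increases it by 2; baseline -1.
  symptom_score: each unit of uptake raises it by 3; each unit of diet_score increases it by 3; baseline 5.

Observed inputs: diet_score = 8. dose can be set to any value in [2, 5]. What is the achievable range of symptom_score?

Intervening on dose fixes its value directly, overriding its dependence on diet_score.
Substituting into the symptom_score equation gives symptom_score = 6*dose + 26.
Linear in dose, so extremes are at the endpoints: dose = 2 gives symptom_score = 38; dose = 5 gives symptom_score = 56.

38 to 56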